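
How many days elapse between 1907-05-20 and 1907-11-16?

180

May 1907: 31 − 20 = 11 days remain.
Then June (30), July (31), August (31), September (30), October (31): 30 + 31 + 31 + 30 + 31 = 153 days.
November 1–16, 1907: 16 days.
Total: 11 + 153 + 16 = 180 days.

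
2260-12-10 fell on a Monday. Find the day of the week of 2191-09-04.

Count forward from the earlier date (September 4, 2191) to the later (December 10, 2260):
Day-of-year of September 4, 2191: 247.
Day-of-year of December 10, 2260: 345.
2191 has 365 days, so 365 − 247 = 118 days remain in 2191.
Full years 2192–2259: 52 common + 16 leap = 52×365 + 16×366 = 24836 days.
Total: 118 + 24836 + 345 = 25299 days.
25299 mod 7 = 1, so 1 day before Monday is Sunday.

Sunday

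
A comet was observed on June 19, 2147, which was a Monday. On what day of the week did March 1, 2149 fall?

June 2147: 30 − 19 = 11 days remain.
Then 20 full months totalling 609 days.
March 1, 2149: 1 day.
Total: 11 + 609 + 1 = 621 days.
621 mod 7 = 5, so 5 days after Monday is Saturday.

Saturday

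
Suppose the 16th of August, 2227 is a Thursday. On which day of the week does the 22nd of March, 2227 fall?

Count forward from the earlier date (March 22, 2227) to the later (August 16, 2227):
March 2227: 31 − 22 = 9 days remain.
Then April (30), May (31), June (30), July (31): 30 + 31 + 30 + 31 = 122 days.
August 1–16, 2227: 16 days.
Total: 9 + 122 + 16 = 147 days.
147 is a multiple of 7, so the 22nd of March, 2227 falls on the same weekday: Thursday.

Thursday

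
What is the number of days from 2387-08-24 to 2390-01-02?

Day-of-year of August 24, 2387: 236.
Day-of-year of January 2, 2390: 2.
2387 has 365 days, so 365 − 236 = 129 days remain in 2387.
Full years: 2388: 366; 2389: 365. Sum = 731.
Total: 129 + 731 + 2 = 862 days.

862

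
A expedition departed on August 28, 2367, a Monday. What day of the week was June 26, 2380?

Day-of-year of August 28, 2367: 240.
Day-of-year of June 26, 2380: 178.
2367 has 365 days, so 365 − 240 = 125 days remain in 2367.
Full years 2368–2379: 9 common + 3 leap = 9×365 + 3×366 = 4383 days.
Total: 125 + 4383 + 178 = 4686 days.
4686 mod 7 = 3, so 3 days after Monday is Thursday.

Thursday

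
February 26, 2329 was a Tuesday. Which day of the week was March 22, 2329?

February 2329: 28 − 26 = 2 days remain (2329 is not a leap year, so February has 28 days).
March 1–22, 2329: 22 days.
Total: 2 + 22 = 24 days.
24 mod 7 = 3, so 3 days after Tuesday is Friday.

Friday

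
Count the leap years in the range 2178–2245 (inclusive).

16

Years divisible by 4: 2180, 2184, …, 2244 — 17 in all.
Of these, 2200 is divisible by 100 but not 400, so not leap.
Leap years: 17 − 1 = 16.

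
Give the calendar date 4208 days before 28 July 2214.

19 January 2203

Count 4208 days before July 28, 2214:
Day-of-year of January 19, 2203: 19.
Day-of-year of July 28, 2214: 209.
2203 has 365 days, so 365 − 19 = 346 days remain in 2203.
Full years 2204–2213: 7 common + 3 leap = 7×365 + 3×366 = 3653 days.
Total: 346 + 3653 + 209 = 4208 days.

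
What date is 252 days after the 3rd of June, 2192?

the 10th of February, 2193

Count 252 days after June 3, 2192:
Day-of-year of June 3, 2192: 155.
Day-of-year of February 10, 2193: 41.
2192 has 366 days, so 366 − 155 = 211 days remain in 2192.
Total: 211 + 41 = 252 days.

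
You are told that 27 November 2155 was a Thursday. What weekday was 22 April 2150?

Wednesday

Count forward from the earlier date (April 22, 2150) to the later (November 27, 2155):
Day-of-year of April 22, 2150: 112.
Day-of-year of November 27, 2155: 331.
2150 has 365 days, so 365 − 112 = 253 days remain in 2150.
Full years: 2151: 365; 2152: 366; 2153: 365; 2154: 365. Sum = 1461.
Total: 253 + 1461 + 331 = 2045 days.
2045 mod 7 = 1, so 1 day before Thursday is Wednesday.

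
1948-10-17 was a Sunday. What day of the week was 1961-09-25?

Monday

From October 17, 1948 to October 17, 1960: 12 years, of which 3 contain a Feb 29 — 9×365 + 3×366 = 4383 days.
October 1960: 31 − 17 = 14 days remain.
Then 10 full months totalling 304 days.
September 1–25, 1961: 25 days.
Residual: 343 days.
Total: 4726 days.
4726 mod 7 = 1, so 1 day after Sunday is Monday.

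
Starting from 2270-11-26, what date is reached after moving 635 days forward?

2272-08-22

Count 635 days after November 26, 2270:
November 2270: 30 − 26 = 4 days remain.
Then 20 full months totalling 609 days.
August 1–22, 2272: 22 days.
Total: 4 + 609 + 22 = 635 days.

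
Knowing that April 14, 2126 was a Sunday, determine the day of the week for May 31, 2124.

Wednesday

Count forward from the earlier date (May 31, 2124) to the later (April 14, 2126):
Day-of-year of May 31, 2124: 152.
Day-of-year of April 14, 2126: 104.
2124 has 366 days, so 366 − 152 = 214 days remain in 2124.
Full years: 2125: 365. Sum = 365.
Total: 214 + 365 + 104 = 683 days.
683 mod 7 = 4, so 4 days before Sunday is Wednesday.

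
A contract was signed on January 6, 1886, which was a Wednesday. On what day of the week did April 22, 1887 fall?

Friday

Day-of-year of January 6, 1886: 6.
Day-of-year of April 22, 1887: 112.
1886 has 365 days, so 365 − 6 = 359 days remain in 1886.
Total: 359 + 112 = 471 days.
471 mod 7 = 2, so 2 days after Wednesday is Friday.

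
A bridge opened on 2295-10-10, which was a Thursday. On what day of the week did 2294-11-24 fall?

Saturday

Count forward from the earlier date (November 24, 2294) to the later (October 10, 2295):
November 2294: 30 − 24 = 6 days remain.
Then 10 full months totalling 304 days.
October 1–10, 2295: 10 days.
Total: 6 + 304 + 10 = 320 days.
320 mod 7 = 5, so 5 days before Thursday is Saturday.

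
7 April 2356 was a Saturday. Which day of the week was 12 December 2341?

Count forward from the earlier date (December 12, 2341) to the later (April 7, 2356):
From December 12, 2341 to December 12, 2355: 14 years, of which 3 contain a Feb 29 — 11×365 + 3×366 = 5113 days.
December 2355: 31 − 12 = 19 days remain.
Then January (31), February 2356 (29), March (31): 31 + 29 + 31 = 91 days.
April 1–7, 2356: 7 days.
Residual: 117 days.
Total: 5230 days.
5230 mod 7 = 1, so 1 day before Saturday is Friday.

Friday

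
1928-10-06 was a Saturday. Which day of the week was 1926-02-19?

Friday

Count forward from the earlier date (February 19, 1926) to the later (October 6, 1928):
Day-of-year of February 19, 1926: 50.
Day-of-year of October 6, 1928: 280.
1926 has 365 days, so 365 − 50 = 315 days remain in 1926.
Full years: 1927: 365. Sum = 365.
Total: 315 + 365 + 280 = 960 days.
960 mod 7 = 1, so 1 day before Saturday is Friday.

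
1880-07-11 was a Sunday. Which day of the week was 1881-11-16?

Day-of-year of July 11, 1880: 193.
Day-of-year of November 16, 1881: 320.
1880 has 366 days, so 366 − 193 = 173 days remain in 1880.
Total: 173 + 320 = 493 days.
493 mod 7 = 3, so 3 days after Sunday is Wednesday.

Wednesday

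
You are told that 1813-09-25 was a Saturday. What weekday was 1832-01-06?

Friday

From September 25, 1813 to September 25, 1831: 18 years, of which 4 contain a Feb 29 — 14×365 + 4×366 = 6574 days.
September 1831: 30 − 25 = 5 days remain.
Then October (31), November (30), December (31): 31 + 30 + 31 = 92 days.
January 1–6, 1832: 6 days.
Residual: 103 days.
Total: 6677 days.
6677 mod 7 = 6, so 6 days after Saturday is Friday.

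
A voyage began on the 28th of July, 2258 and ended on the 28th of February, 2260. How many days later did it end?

Day-of-year of July 28, 2258: 209.
Day-of-year of February 28, 2260: 59.
2258 has 365 days, so 365 − 209 = 156 days remain in 2258.
Full years: 2259: 365. Sum = 365.
Total: 156 + 365 + 59 = 580 days.

580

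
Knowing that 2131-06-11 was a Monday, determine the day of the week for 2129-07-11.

Monday

Count forward from the earlier date (July 11, 2129) to the later (June 11, 2131):
July 2129: 31 − 11 = 20 days remain.
Then 22 full months totalling 669 days.
June 1–11, 2131: 11 days.
Total: 20 + 669 + 11 = 700 days.
700 is a multiple of 7, so 2129-07-11 falls on the same weekday: Monday.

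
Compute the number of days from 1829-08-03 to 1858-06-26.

From August 3, 1829 to August 3, 1857: 28 years, of which 7 contain a Feb 29 — 21×365 + 7×366 = 10227 days.
August 1857: 31 − 3 = 28 days remain.
Then 9 full months totalling 273 days.
June 1–26, 1858: 26 days.
Residual: 327 days.
Total: 10554 days.

10554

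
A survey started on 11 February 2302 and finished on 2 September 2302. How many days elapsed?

203

February 2302: 28 − 11 = 17 days remain (2302 is not a leap year, so February has 28 days).
Then March (31), April (30), May (31), June (30), July (31), August (31): 31 + 30 + 31 + 30 + 31 + 31 = 184 days.
September 1–2, 2302: 2 days.
Total: 17 + 184 + 2 = 203 days.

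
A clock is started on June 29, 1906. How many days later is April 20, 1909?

1026

June 29, 1906 → June 29, 1907: 365 days.
June 29, 1907 → June 29, 1908: 366 days (1908 is a leap year).
June 1908: 30 − 29 = 1 day remains.
Then 9 full months totalling 274 days.
April 1–20, 1909: 20 days.
Residual: 295 days.
Total: 1026 days.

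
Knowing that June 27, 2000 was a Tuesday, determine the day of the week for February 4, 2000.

Count forward from the earlier date (February 4, 2000) to the later (June 27, 2000):
February 2000: 29 − 4 = 25 days remain (2000 is a leap year (divisible by 400), so February has 29 days).
Then March (31), April (30), May (31): 31 + 30 + 31 = 92 days.
June 1–27, 2000: 27 days.
Total: 25 + 92 + 27 = 144 days.
144 mod 7 = 4, so 4 days before Tuesday is Friday.

Friday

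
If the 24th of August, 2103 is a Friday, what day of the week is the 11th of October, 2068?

Count forward from the earlier date (October 11, 2068) to the later (August 24, 2103):
Day-of-year of October 11, 2068: 285.
Day-of-year of August 24, 2103: 236.
2068 has 366 days, so 366 − 285 = 81 days remain in 2068.
Full years 2069–2102: 27 common + 7 leap = 27×365 + 7×366 = 12417 days.
Total: 81 + 12417 + 236 = 12734 days.
12734 mod 7 = 1, so 1 day before Friday is Thursday.

Thursday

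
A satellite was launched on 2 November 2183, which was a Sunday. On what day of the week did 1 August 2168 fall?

Count forward from the earlier date (August 1, 2168) to the later (November 2, 2183):
Day-of-year of August 1, 2168: 214.
Day-of-year of November 2, 2183: 306.
2168 has 366 days, so 366 − 214 = 152 days remain in 2168.
Full years 2169–2182: 11 common + 3 leap = 11×365 + 3×366 = 5113 days.
Total: 152 + 5113 + 306 = 5571 days.
5571 mod 7 = 6, so 6 days before Sunday is Monday.

Monday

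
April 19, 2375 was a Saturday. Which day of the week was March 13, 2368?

Count forward from the earlier date (March 13, 2368) to the later (April 19, 2375):
Day-of-year of March 13, 2368: 73.
Day-of-year of April 19, 2375: 109.
2368 has 366 days, so 366 − 73 = 293 days remain in 2368.
Full years: 2369: 365; 2370: 365; 2371: 365; 2372: 366; 2373: 365; 2374: 365. Sum = 2191.
Total: 293 + 2191 + 109 = 2593 days.
2593 mod 7 = 3, so 3 days before Saturday is Wednesday.

Wednesday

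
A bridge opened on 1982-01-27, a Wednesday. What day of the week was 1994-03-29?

Day-of-year of January 27, 1982: 27.
Day-of-year of March 29, 1994: 88.
1982 has 365 days, so 365 − 27 = 338 days remain in 1982.
Full years 1983–1993: 8 common + 3 leap = 8×365 + 3×366 = 4018 days.
Total: 338 + 4018 + 88 = 4444 days.
4444 mod 7 = 6, so 6 days after Wednesday is Tuesday.

Tuesday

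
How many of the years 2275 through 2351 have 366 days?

Years divisible by 4: 2276, 2280, …, 2348 — 19 in all.
Of these, 2300 is divisible by 100 but not 400, so not leap.
Leap years: 19 − 1 = 18.

18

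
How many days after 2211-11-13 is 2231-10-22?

From November 13, 2211 to November 13, 2230: 19 years, of which 5 contain a Feb 29 — 14×365 + 5×366 = 6940 days.
November 2230: 30 − 13 = 17 days remain.
Then 10 full months totalling 304 days.
October 1–22, 2231: 22 days.
Residual: 343 days.
Total: 7283 days.

7283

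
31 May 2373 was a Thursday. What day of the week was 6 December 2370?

Count forward from the earlier date (December 6, 2370) to the later (May 31, 2373):
Day-of-year of December 6, 2370: 340.
Day-of-year of May 31, 2373: 151.
2370 has 365 days, so 365 − 340 = 25 days remain in 2370.
Full years: 2371: 365; 2372: 366. Sum = 731.
Total: 25 + 731 + 151 = 907 days.
907 mod 7 = 4, so 4 days before Thursday is Sunday.

Sunday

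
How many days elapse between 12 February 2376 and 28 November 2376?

290

February 2376: 29 − 12 = 17 days remain (2376 is a leap year, so February has 29 days).
Then March (31), April (30), May (31), June (30), July (31), August (31), September (30), October (31): 31 + 30 + 31 + 30 + 31 + 31 + 30 + 31 = 245 days.
November 1–28, 2376: 28 days.
Total: 17 + 245 + 28 = 290 days.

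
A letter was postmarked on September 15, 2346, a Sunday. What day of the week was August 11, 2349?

Day-of-year of September 15, 2346: 258.
Day-of-year of August 11, 2349: 223.
2346 has 365 days, so 365 − 258 = 107 days remain in 2346.
Full years: 2347: 365; 2348: 366. Sum = 731.
Total: 107 + 731 + 223 = 1061 days.
1061 mod 7 = 4, so 4 days after Sunday is Thursday.

Thursday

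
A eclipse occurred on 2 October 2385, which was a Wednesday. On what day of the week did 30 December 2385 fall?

October 2385: 31 − 2 = 29 days remain.
Then November (30): 30 days.
December 1–30, 2385: 30 days.
Total: 29 + 30 + 30 = 89 days.
89 mod 7 = 5, so 5 days after Wednesday is Monday.

Monday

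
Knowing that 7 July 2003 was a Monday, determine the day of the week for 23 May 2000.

Count forward from the earlier date (May 23, 2000) to the later (July 7, 2003):
May 23, 2000 → May 23, 2001: 365 days.
May 23, 2001 → May 23, 2002: 365 days.
May 23, 2002 → May 23, 2003: 365 days.
May 2003: 31 − 23 = 8 days remain.
Then June (30): 30 days.
July 1–7, 2003: 7 days.
Residual: 45 days.
Total: 1140 days.
1140 mod 7 = 6, so 6 days before Monday is Tuesday.

Tuesday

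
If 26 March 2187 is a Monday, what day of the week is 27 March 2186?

Monday

Count forward from the earlier date (March 27, 2186) to the later (March 26, 2187):
March 2186: 31 − 27 = 4 days remain.
Then 11 full months totalling 334 days.
March 1–26, 2187: 26 days.
Total: 4 + 334 + 26 = 364 days.
364 is a multiple of 7, so 27 March 2186 falls on the same weekday: Monday.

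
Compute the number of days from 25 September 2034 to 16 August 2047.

Day-of-year of September 25, 2034: 268.
Day-of-year of August 16, 2047: 228.
2034 has 365 days, so 365 − 268 = 97 days remain in 2034.
Full years 2035–2046: 9 common + 3 leap = 9×365 + 3×366 = 4383 days.
Total: 97 + 4383 + 228 = 4708 days.

4708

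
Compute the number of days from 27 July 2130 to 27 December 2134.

1614

July 27, 2130 → July 27, 2131: 365 days.
July 27, 2131 → July 27, 2132: 366 days (2132 is a leap year).
July 27, 2132 → July 27, 2133: 365 days.
July 27, 2133 → July 27, 2134: 365 days.
July 2134: 31 − 27 = 4 days remain.
Then August (31), September (30), October (31), November (30): 31 + 30 + 31 + 30 = 122 days.
December 1–27, 2134: 27 days.
Residual: 153 days.
Total: 1614 days.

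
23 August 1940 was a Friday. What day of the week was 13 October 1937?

Count forward from the earlier date (October 13, 1937) to the later (August 23, 1940):
Day-of-year of October 13, 1937: 286.
Day-of-year of August 23, 1940: 236.
1937 has 365 days, so 365 − 286 = 79 days remain in 1937.
Full years: 1938: 365; 1939: 365. Sum = 730.
Total: 79 + 730 + 236 = 1045 days.
1045 mod 7 = 2, so 2 days before Friday is Wednesday.

Wednesday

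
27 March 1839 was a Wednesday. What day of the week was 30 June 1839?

March 1839: 31 − 27 = 4 days remain.
Then April (30), May (31): 30 + 31 = 61 days.
June 1–30, 1839: 30 days.
Total: 4 + 61 + 30 = 95 days.
95 mod 7 = 4, so 4 days after Wednesday is Sunday.

Sunday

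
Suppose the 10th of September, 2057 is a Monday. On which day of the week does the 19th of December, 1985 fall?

Thursday

Count forward from the earlier date (December 19, 1985) to the later (September 10, 2057):
From December 19, 1985 to December 19, 2056: 71 years, of which 18 contain a Feb 29 — 53×365 + 18×366 = 25933 days.
(2000 is a leap year (divisible by 400).)
December 2056: 31 − 19 = 12 days remain.
Then January (31), February 2057 (28), March (31), April (30), May (31), June (30), July (31), August (31): 31 + 28 + 31 + 30 + 31 + 30 + 31 + 31 = 243 days.
September 1–10, 2057: 10 days.
Residual: 265 days.
Total: 26198 days.
26198 mod 7 = 4, so 4 days before Monday is Thursday.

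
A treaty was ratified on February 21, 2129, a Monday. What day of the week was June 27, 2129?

February 2129: 28 − 21 = 7 days remain (2129 is not a leap year, so February has 28 days).
Then March (31), April (30), May (31): 31 + 30 + 31 = 92 days.
June 1–27, 2129: 27 days.
Total: 7 + 92 + 27 = 126 days.
126 is a multiple of 7, so June 27, 2129 falls on the same weekday: Monday.

Monday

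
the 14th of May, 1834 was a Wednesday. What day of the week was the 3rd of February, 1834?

Count forward from the earlier date (February 3, 1834) to the later (May 14, 1834):
February 1834: 28 − 3 = 25 days remain (1834 is not a leap year, so February has 28 days).
Then March (31), April (30): 31 + 30 = 61 days.
May 1–14, 1834: 14 days.
Total: 25 + 61 + 14 = 100 days.
100 mod 7 = 2, so 2 days before Wednesday is Monday.

Monday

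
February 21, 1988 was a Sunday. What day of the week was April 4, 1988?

February 1988: 29 − 21 = 8 days remain (1988 is a leap year, so February has 29 days).
Then March (31): 31 days.
April 1–4, 1988: 4 days.
Total: 8 + 31 + 4 = 43 days.
43 mod 7 = 1, so 1 day after Sunday is Monday.

Monday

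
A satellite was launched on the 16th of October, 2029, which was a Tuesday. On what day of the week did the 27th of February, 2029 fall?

Tuesday

Count forward from the earlier date (February 27, 2029) to the later (October 16, 2029):
February 2029: 28 − 27 = 1 day remains (2029 is not a leap year, so February has 28 days).
Then March (31), April (30), May (31), June (30), July (31), August (31), September (30): 31 + 30 + 31 + 30 + 31 + 31 + 30 = 214 days.
October 1–16, 2029: 16 days.
Total: 1 + 214 + 16 = 231 days.
231 is a multiple of 7, so the 27th of February, 2029 falls on the same weekday: Tuesday.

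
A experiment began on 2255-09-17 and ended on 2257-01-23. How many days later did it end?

September 2255: 30 − 17 = 13 days remain.
Then 15 full months totalling 458 days.
January 1–23, 2257: 23 days.
Total: 13 + 458 + 23 = 494 days.

494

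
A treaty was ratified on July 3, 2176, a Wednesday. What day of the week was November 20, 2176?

July 2176: 31 − 3 = 28 days remain.
Then August (31), September (30), October (31): 31 + 30 + 31 = 92 days.
November 1–20, 2176: 20 days.
Total: 28 + 92 + 20 = 140 days.
140 is a multiple of 7, so November 20, 2176 falls on the same weekday: Wednesday.

Wednesday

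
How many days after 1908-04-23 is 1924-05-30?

5881

Day-of-year of April 23, 1908: 114.
Day-of-year of May 30, 1924: 151.
1908 has 366 days, so 366 − 114 = 252 days remain in 1908.
Full years 1909–1923: 12 common + 3 leap = 12×365 + 3×366 = 5478 days.
Total: 252 + 5478 + 151 = 5881 days.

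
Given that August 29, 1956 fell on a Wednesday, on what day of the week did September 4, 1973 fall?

From August 29, 1956 to August 29, 1973: 17 years, of which 4 contain a Feb 29 — 13×365 + 4×366 = 6209 days.
August 1973: 31 − 29 = 2 days remain.
September 1–4, 1973: 4 days.
Residual: 6 days.
Total: 6215 days.
6215 mod 7 = 6, so 6 days after Wednesday is Tuesday.

Tuesday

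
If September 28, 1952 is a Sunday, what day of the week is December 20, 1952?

Saturday

September 1952: 30 − 28 = 2 days remain.
Then October (31), November (30): 31 + 30 = 61 days.
December 1–20, 1952: 20 days.
Total: 2 + 61 + 20 = 83 days.
83 mod 7 = 6, so 6 days after Sunday is Saturday.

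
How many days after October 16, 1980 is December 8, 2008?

10280

From October 16, 1980 to October 16, 2008: 28 years, of which 7 contain a Feb 29 — 21×365 + 7×366 = 10227 days.
(2000 is a leap year (divisible by 400).)
October 2008: 31 − 16 = 15 days remain.
Then November (30): 30 days.
December 1–8, 2008: 8 days.
Residual: 53 days.
Total: 10280 days.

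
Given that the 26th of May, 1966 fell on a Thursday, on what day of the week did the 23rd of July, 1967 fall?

Sunday

Day-of-year of May 26, 1966: 146.
Day-of-year of July 23, 1967: 204.
1966 has 365 days, so 365 − 146 = 219 days remain in 1966.
Total: 219 + 204 = 423 days.
423 mod 7 = 3, so 3 days after Thursday is Sunday.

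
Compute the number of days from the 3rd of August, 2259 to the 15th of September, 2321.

Day-of-year of August 3, 2259: 215.
Day-of-year of September 15, 2321: 258.
2259 has 365 days, so 365 − 215 = 150 days remain in 2259.
Full years 2260–2320: 46 common + 15 leap = 46×365 + 15×366 = 22280 days.
Total: 150 + 22280 + 258 = 22688 days.

22688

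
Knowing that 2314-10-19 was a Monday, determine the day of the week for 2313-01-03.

Count forward from the earlier date (January 3, 2313) to the later (October 19, 2314):
January 3, 2313 → January 3, 2314: 365 days.
January 2314: 31 − 3 = 28 days remain.
Then February 2314 (28), March (31), April (30), May (31), June (30), July (31), August (31), September (30): 28 + 31 + 30 + 31 + 30 + 31 + 31 + 30 = 242 days.
October 1–19, 2314: 19 days.
Residual: 289 days.
Total: 654 days.
654 mod 7 = 3, so 3 days before Monday is Friday.

Friday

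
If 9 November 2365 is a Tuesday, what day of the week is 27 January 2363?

Count forward from the earlier date (January 27, 2363) to the later (November 9, 2365):
Day-of-year of January 27, 2363: 27.
Day-of-year of November 9, 2365: 313.
2363 has 365 days, so 365 − 27 = 338 days remain in 2363.
Full years: 2364: 366. Sum = 366.
Total: 338 + 366 + 313 = 1017 days.
1017 mod 7 = 2, so 2 days before Tuesday is Sunday.

Sunday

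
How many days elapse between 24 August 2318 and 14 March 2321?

933

Day-of-year of August 24, 2318: 236.
Day-of-year of March 14, 2321: 73.
2318 has 365 days, so 365 − 236 = 129 days remain in 2318.
Full years: 2319: 365; 2320: 366. Sum = 731.
Total: 129 + 731 + 73 = 933 days.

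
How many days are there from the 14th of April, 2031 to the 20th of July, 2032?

April 14, 2031 → April 14, 2032: 366 days (2032 is a leap year).
April 2032: 30 − 14 = 16 days remain.
Then May (31), June (30): 31 + 30 = 61 days.
July 1–20, 2032: 20 days.
Residual: 97 days.
Total: 463 days.

463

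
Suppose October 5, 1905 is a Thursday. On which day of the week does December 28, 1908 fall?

Monday

October 5, 1905 → October 5, 1906: 365 days.
October 5, 1906 → October 5, 1907: 365 days.
October 5, 1907 → October 5, 1908: 366 days (1908 is a leap year).
October 1908: 31 − 5 = 26 days remain.
Then November (30): 30 days.
December 1–28, 1908: 28 days.
Residual: 84 days.
Total: 1180 days.
1180 mod 7 = 4, so 4 days after Thursday is Monday.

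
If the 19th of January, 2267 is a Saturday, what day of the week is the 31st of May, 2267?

January 2267: 31 − 19 = 12 days remain.
Then February 2267 (28), March (31), April (30): 28 + 31 + 30 = 89 days.
May 1–31, 2267: 31 days.
Total: 12 + 89 + 31 = 132 days.
132 mod 7 = 6, so 6 days after Saturday is Friday.

Friday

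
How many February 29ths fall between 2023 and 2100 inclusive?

Years divisible by 4: 2024, 2028, …, 2100 — 20 in all.
Of these, 2100 is divisible by 100 but not 400, so not leap.
Leap years: 20 − 1 = 19.

19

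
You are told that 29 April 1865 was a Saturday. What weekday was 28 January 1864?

Thursday

Count forward from the earlier date (January 28, 1864) to the later (April 29, 1865):
January 1864: 31 − 28 = 3 days remain.
Then 14 full months totalling 425 days.
April 1–29, 1865: 29 days.
Total: 3 + 425 + 29 = 457 days.
457 mod 7 = 2, so 2 days before Saturday is Thursday.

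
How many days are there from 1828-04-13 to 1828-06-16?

64

April 1828: 30 − 13 = 17 days remain.
Then May (31): 31 days.
June 1–16, 1828: 16 days.
Total: 17 + 31 + 16 = 64 days.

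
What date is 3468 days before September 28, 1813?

March 31, 1804

Count 3468 days before September 28, 1813:
From March 31, 1804 to March 31, 1813: 9 years, of which 2 contain a Feb 29 — 7×365 + 2×366 = 3287 days.
March 1813: 31 − 31 = 0 days remain.
Then April (30), May (31), June (30), July (31), August (31): 30 + 31 + 30 + 31 + 31 = 153 days.
September 1–28, 1813: 28 days.
Residual: 181 days.
Total: 3468 days.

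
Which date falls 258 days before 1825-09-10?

1824-12-26

Count 258 days before September 10, 1825:
December 1824: 31 − 26 = 5 days remain.
Then January (31), February 1825 (28), March (31), April (30), May (31), June (30), July (31), August (31): 31 + 28 + 31 + 30 + 31 + 30 + 31 + 31 = 243 days.
September 1–10, 1825: 10 days.
Total: 5 + 243 + 10 = 258 days.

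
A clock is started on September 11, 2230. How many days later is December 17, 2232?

Day-of-year of September 11, 2230: 254.
Day-of-year of December 17, 2232: 352.
2230 has 365 days, so 365 − 254 = 111 days remain in 2230.
Full years: 2231: 365. Sum = 365.
Total: 111 + 365 + 352 = 828 days.

828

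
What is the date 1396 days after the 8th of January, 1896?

the 4th of November, 1899

Count 1396 days after January 8, 1896:
Day-of-year of January 8, 1896: 8.
Day-of-year of November 4, 1899: 308.
1896 has 366 days, so 366 − 8 = 358 days remain in 1896.
Full years: 1897: 365; 1898: 365. Sum = 730.
Total: 358 + 730 + 308 = 1396 days.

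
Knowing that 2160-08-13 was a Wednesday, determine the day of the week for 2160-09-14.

August 2160: 31 − 13 = 18 days remain.
September 1–14, 2160: 14 days.
Total: 18 + 14 = 32 days.
32 mod 7 = 4, so 4 days after Wednesday is Sunday.

Sunday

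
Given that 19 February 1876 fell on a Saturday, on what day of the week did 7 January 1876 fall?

Count forward from the earlier date (January 7, 1876) to the later (February 19, 1876):
January 1876: 31 − 7 = 24 days remain.
February 1–19, 1876: 19 days (1876 is a leap year).
Total: 24 + 19 = 43 days.
43 mod 7 = 1, so 1 day before Saturday is Friday.

Friday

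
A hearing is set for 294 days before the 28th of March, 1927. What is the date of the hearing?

the 7th of June, 1926

Count 294 days before March 28, 1927:
June 1926: 30 − 7 = 23 days remain.
Then July (31), August (31), September (30), October (31), November (30), December (31), January (31), February 1927 (28): 31 + 31 + 30 + 31 + 30 + 31 + 31 + 28 = 243 days.
March 1–28, 1927: 28 days.
Total: 23 + 243 + 28 = 294 days.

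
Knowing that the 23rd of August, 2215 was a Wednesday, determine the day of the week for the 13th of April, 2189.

Monday

Count forward from the earlier date (April 13, 2189) to the later (August 23, 2215):
Day-of-year of April 13, 2189: 103.
Day-of-year of August 23, 2215: 235.
2189 has 365 days, so 365 − 103 = 262 days remain in 2189.
Full years 2190–2214: 20 common + 5 leap = 20×365 + 5×366 = 9130 days.
Total: 262 + 9130 + 235 = 9627 days.
9627 mod 7 = 2, so 2 days before Wednesday is Monday.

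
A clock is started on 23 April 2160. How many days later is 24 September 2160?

154

April 2160: 30 − 23 = 7 days remain.
Then May (31), June (30), July (31), August (31): 31 + 30 + 31 + 31 = 123 days.
September 1–24, 2160: 24 days.
Total: 7 + 123 + 24 = 154 days.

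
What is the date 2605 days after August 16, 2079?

October 3, 2086

Count 2605 days after August 16, 2079:
Day-of-year of August 16, 2079: 228.
Day-of-year of October 3, 2086: 276.
2079 has 365 days, so 365 − 228 = 137 days remain in 2079.
Full years: 2080: 366; 2081: 365; 2082: 365; 2083: 365; 2084: 366; 2085: 365. Sum = 2192.
Total: 137 + 2192 + 276 = 2605 days.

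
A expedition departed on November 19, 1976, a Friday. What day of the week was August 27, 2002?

Tuesday

From November 19, 1976 to November 19, 2001: 25 years, of which 6 contain a Feb 29 — 19×365 + 6×366 = 9131 days.
(2000 is a leap year (divisible by 400).)
November 2001: 30 − 19 = 11 days remain.
Then December (31), January (31), February 2002 (28), March (31), April (30), May (31), June (30), July (31): 31 + 31 + 28 + 31 + 30 + 31 + 30 + 31 = 243 days.
August 1–27, 2002: 27 days.
Residual: 281 days.
Total: 9412 days.
9412 mod 7 = 4, so 4 days after Friday is Tuesday.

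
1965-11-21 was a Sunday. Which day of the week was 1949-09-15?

Thursday

Count forward from the earlier date (September 15, 1949) to the later (November 21, 1965):
Day-of-year of September 15, 1949: 258.
Day-of-year of November 21, 1965: 325.
1949 has 365 days, so 365 − 258 = 107 days remain in 1949.
Full years 1950–1964: 11 common + 4 leap = 11×365 + 4×366 = 5479 days.
Total: 107 + 5479 + 325 = 5911 days.
5911 mod 7 = 3, so 3 days before Sunday is Thursday.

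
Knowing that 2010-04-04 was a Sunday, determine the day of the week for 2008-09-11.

Thursday

Count forward from the earlier date (September 11, 2008) to the later (April 4, 2010):
Day-of-year of September 11, 2008: 255.
Day-of-year of April 4, 2010: 94.
2008 has 366 days, so 366 − 255 = 111 days remain in 2008.
Full years: 2009: 365. Sum = 365.
Total: 111 + 365 + 94 = 570 days.
570 mod 7 = 3, so 3 days before Sunday is Thursday.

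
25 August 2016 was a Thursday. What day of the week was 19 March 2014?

Wednesday

Count forward from the earlier date (March 19, 2014) to the later (August 25, 2016):
Day-of-year of March 19, 2014: 78.
Day-of-year of August 25, 2016: 238.
2014 has 365 days, so 365 − 78 = 287 days remain in 2014.
Full years: 2015: 365. Sum = 365.
Total: 287 + 365 + 238 = 890 days.
890 mod 7 = 1, so 1 day before Thursday is Wednesday.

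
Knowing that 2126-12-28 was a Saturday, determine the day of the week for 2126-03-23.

Saturday

Count forward from the earlier date (March 23, 2126) to the later (December 28, 2126):
March 2126: 31 − 23 = 8 days remain.
Then April (30), May (31), June (30), July (31), August (31), September (30), October (31), November (30): 30 + 31 + 30 + 31 + 31 + 30 + 31 + 30 = 244 days.
December 1–28, 2126: 28 days.
Total: 8 + 244 + 28 = 280 days.
280 is a multiple of 7, so 2126-03-23 falls on the same weekday: Saturday.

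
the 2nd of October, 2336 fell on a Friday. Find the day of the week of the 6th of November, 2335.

Wednesday

Count forward from the earlier date (November 6, 2335) to the later (October 2, 2336):
November 2335: 30 − 6 = 24 days remain.
Then 10 full months totalling 305 days.
October 1–2, 2336: 2 days.
Residual: 331 days.
Total: 331 days.
331 mod 7 = 2, so 2 days before Friday is Wednesday.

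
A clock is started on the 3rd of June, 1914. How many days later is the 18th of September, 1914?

June 1914: 30 − 3 = 27 days remain.
Then July (31), August (31): 31 + 31 = 62 days.
September 1–18, 1914: 18 days.
Total: 27 + 62 + 18 = 107 days.

107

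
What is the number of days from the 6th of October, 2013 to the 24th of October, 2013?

18

Within October 2013: 24 − 6 = 18 days.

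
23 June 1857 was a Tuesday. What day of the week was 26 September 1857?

Saturday

June 1857: 30 − 23 = 7 days remain.
Then July (31), August (31): 31 + 31 = 62 days.
September 1–26, 1857: 26 days.
Total: 7 + 62 + 26 = 95 days.
95 mod 7 = 4, so 4 days after Tuesday is Saturday.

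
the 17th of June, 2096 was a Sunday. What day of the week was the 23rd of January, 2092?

Wednesday

Count forward from the earlier date (January 23, 2092) to the later (June 17, 2096):
Day-of-year of January 23, 2092: 23.
Day-of-year of June 17, 2096: 169.
2092 has 366 days, so 366 − 23 = 343 days remain in 2092.
Full years: 2093: 365; 2094: 365; 2095: 365. Sum = 1095.
Total: 343 + 1095 + 169 = 1607 days.
1607 mod 7 = 4, so 4 days before Sunday is Wednesday.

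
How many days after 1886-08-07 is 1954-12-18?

Day-of-year of August 7, 1886: 219.
Day-of-year of December 18, 1954: 352.
1886 has 365 days, so 365 − 219 = 146 days remain in 1886.
Full years 1887–1953: 51 common + 16 leap = 51×365 + 16×366 = 24471 days.
Total: 146 + 24471 + 352 = 24969 days.

24969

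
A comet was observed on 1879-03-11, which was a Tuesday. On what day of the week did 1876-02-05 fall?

Count forward from the earlier date (February 5, 1876) to the later (March 11, 1879):
February 5, 1876 → February 5, 1877: 366 days (1876 is a leap year).
February 5, 1877 → February 5, 1878: 365 days.
February 5, 1878 → February 5, 1879: 365 days.
February 1879: 28 − 5 = 23 days remain (1879 is not a leap year, so February has 28 days).
March 1–11, 1879: 11 days.
Residual: 34 days.
Total: 1130 days.
1130 mod 7 = 3, so 3 days before Tuesday is Saturday.

Saturday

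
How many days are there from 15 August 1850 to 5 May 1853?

Day-of-year of August 15, 1850: 227.
Day-of-year of May 5, 1853: 125.
1850 has 365 days, so 365 − 227 = 138 days remain in 1850.
Full years: 1851: 365; 1852: 366. Sum = 731.
Total: 138 + 731 + 125 = 994 days.

994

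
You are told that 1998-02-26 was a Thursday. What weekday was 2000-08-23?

Wednesday

February 1998: 28 − 26 = 2 days remain (1998 is not a leap year, so February has 28 days).
Then 29 full months totalling 884 days.
August 1–23, 2000: 23 days.
Total: 2 + 884 + 23 = 909 days.
909 mod 7 = 6, so 6 days after Thursday is Wednesday.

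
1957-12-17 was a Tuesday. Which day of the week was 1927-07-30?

Saturday

Count forward from the earlier date (July 30, 1927) to the later (December 17, 1957):
From July 30, 1927 to July 30, 1957: 30 years, of which 8 contain a Feb 29 — 22×365 + 8×366 = 10958 days.
July 1957: 31 − 30 = 1 day remains.
Then August (31), September (30), October (31), November (30): 31 + 30 + 31 + 30 = 122 days.
December 1–17, 1957: 17 days.
Residual: 140 days.
Total: 11098 days.
11098 mod 7 = 3, so 3 days before Tuesday is Saturday.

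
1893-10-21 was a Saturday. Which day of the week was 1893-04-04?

Count forward from the earlier date (April 4, 1893) to the later (October 21, 1893):
April 1893: 30 − 4 = 26 days remain.
Then May (31), June (30), July (31), August (31), September (30): 31 + 30 + 31 + 31 + 30 = 153 days.
October 1–21, 1893: 21 days.
Total: 26 + 153 + 21 = 200 days.
200 mod 7 = 4, so 4 days before Saturday is Tuesday.

Tuesday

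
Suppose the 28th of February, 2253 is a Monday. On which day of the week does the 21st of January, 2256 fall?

Day-of-year of February 28, 2253: 59.
Day-of-year of January 21, 2256: 21.
2253 has 365 days, so 365 − 59 = 306 days remain in 2253.
Full years: 2254: 365; 2255: 365. Sum = 730.
Total: 306 + 730 + 21 = 1057 days.
1057 is a multiple of 7, so the 21st of January, 2256 falls on the same weekday: Monday.

Monday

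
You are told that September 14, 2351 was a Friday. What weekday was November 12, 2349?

Saturday

Count forward from the earlier date (November 12, 2349) to the later (September 14, 2351):
Day-of-year of November 12, 2349: 316.
Day-of-year of September 14, 2351: 257.
2349 has 365 days, so 365 − 316 = 49 days remain in 2349.
Full years: 2350: 365. Sum = 365.
Total: 49 + 365 + 257 = 671 days.
671 mod 7 = 6, so 6 days before Friday is Saturday.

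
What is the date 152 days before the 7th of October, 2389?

the 8th of May, 2389

Count 152 days before October 7, 2389:
May 2389: 31 − 8 = 23 days remain.
Then June (30), July (31), August (31), September (30): 30 + 31 + 31 + 30 = 122 days.
October 1–7, 2389: 7 days.
Total: 23 + 122 + 7 = 152 days.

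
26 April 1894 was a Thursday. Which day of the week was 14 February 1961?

Tuesday

From April 26, 1894 to April 26, 1960: 66 years, of which 16 contain a Feb 29 — 50×365 + 16×366 = 24106 days.
(1900 is not a leap year (divisible by 100 but not 400).)
April 1960: 30 − 26 = 4 days remain.
Then 9 full months totalling 276 days.
February 1–14, 1961: 14 days (1961 is not a leap year).
Residual: 294 days.
Total: 24400 days.
24400 mod 7 = 5, so 5 days after Thursday is Tuesday.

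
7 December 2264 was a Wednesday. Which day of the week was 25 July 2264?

Count forward from the earlier date (July 25, 2264) to the later (December 7, 2264):
July 2264: 31 − 25 = 6 days remain.
Then August (31), September (30), October (31), November (30): 31 + 30 + 31 + 30 = 122 days.
December 1–7, 2264: 7 days.
Total: 6 + 122 + 7 = 135 days.
135 mod 7 = 2, so 2 days before Wednesday is Monday.

Monday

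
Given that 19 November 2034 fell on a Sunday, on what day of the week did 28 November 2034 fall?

Within November 2034: 28 − 19 = 9 days.
9 mod 7 = 2, so 2 days after Sunday is Tuesday.

Tuesday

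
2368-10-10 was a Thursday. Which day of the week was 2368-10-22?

Tuesday

Within October 2368: 22 − 10 = 12 days.
12 mod 7 = 5, so 5 days after Thursday is Tuesday.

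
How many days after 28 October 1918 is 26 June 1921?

972

Day-of-year of October 28, 1918: 301.
Day-of-year of June 26, 1921: 177.
1918 has 365 days, so 365 − 301 = 64 days remain in 1918.
Full years: 1919: 365; 1920: 366. Sum = 731.
Total: 64 + 731 + 177 = 972 days.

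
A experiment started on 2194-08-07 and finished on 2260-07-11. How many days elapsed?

From August 7, 2194 to August 7, 2259: 65 years, of which 15 contain a Feb 29 — 50×365 + 15×366 = 23740 days.
(2200 is not a leap year (divisible by 100 but not 400).)
August 2259: 31 − 7 = 24 days remain.
Then 10 full months totalling 304 days.
July 1–11, 2260: 11 days.
Residual: 339 days.
Total: 24079 days.

24079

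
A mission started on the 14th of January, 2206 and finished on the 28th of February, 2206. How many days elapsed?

45

January 2206: 31 − 14 = 17 days remain.
February 1–28, 2206: 28 days (2206 is not a leap year).
Total: 17 + 28 = 45 days.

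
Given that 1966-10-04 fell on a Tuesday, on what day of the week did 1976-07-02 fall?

Friday

From October 4, 1966 to October 4, 1975: 9 years, of which 2 contain a Feb 29 — 7×365 + 2×366 = 3287 days.
October 1975: 31 − 4 = 27 days remain.
Then November (30), December (31), January (31), February 1976 (29), March (31), April (30), May (31), June (30): 30 + 31 + 31 + 29 + 31 + 30 + 31 + 30 = 243 days.
July 1–2, 1976: 2 days.
Residual: 272 days.
Total: 3559 days.
3559 mod 7 = 3, so 3 days after Tuesday is Friday.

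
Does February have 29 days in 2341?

No

2341 is not a leap year.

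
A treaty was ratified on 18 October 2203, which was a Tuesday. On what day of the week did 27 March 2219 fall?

Day-of-year of October 18, 2203: 291.
Day-of-year of March 27, 2219: 86.
2203 has 365 days, so 365 − 291 = 74 days remain in 2203.
Full years 2204–2218: 11 common + 4 leap = 11×365 + 4×366 = 5479 days.
Total: 74 + 5479 + 86 = 5639 days.
5639 mod 7 = 4, so 4 days after Tuesday is Saturday.

Saturday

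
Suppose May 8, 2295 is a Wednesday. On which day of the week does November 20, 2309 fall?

Day-of-year of May 8, 2295: 128.
Day-of-year of November 20, 2309: 324.
2295 has 365 days, so 365 − 128 = 237 days remain in 2295.
Full years 2296–2308: 10 common + 3 leap = 10×365 + 3×366 = 4748 days.
Total: 237 + 4748 + 324 = 5309 days.
5309 mod 7 = 3, so 3 days after Wednesday is Saturday.

Saturday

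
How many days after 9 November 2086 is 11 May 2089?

November 9, 2086 → November 9, 2087: 365 days.
November 9, 2087 → November 9, 2088: 366 days (2088 is a leap year).
November 2088: 30 − 9 = 21 days remain.
Then December (31), January (31), February 2089 (28), March (31), April (30): 31 + 31 + 28 + 31 + 30 = 151 days.
May 1–11, 2089: 11 days.
Residual: 183 days.
Total: 914 days.

914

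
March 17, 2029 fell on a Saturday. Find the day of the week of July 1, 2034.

Day-of-year of March 17, 2029: 76.
Day-of-year of July 1, 2034: 182.
2029 has 365 days, so 365 − 76 = 289 days remain in 2029.
Full years: 2030: 365; 2031: 365; 2032: 366; 2033: 365. Sum = 1461.
Total: 289 + 1461 + 182 = 1932 days.
1932 is a multiple of 7, so July 1, 2034 falls on the same weekday: Saturday.

Saturday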